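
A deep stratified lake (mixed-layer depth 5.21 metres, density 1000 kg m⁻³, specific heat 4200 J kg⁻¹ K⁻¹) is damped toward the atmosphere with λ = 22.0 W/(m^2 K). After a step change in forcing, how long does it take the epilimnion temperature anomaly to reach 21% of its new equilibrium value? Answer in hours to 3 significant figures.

65.1 hours

Areal heat capacity C = ρ c_p D = 1000 × 4200 × 5.21 = 2.19×10^7 J/(m^2 K).
τ = C / λ = 2.19×10^7 / 22.0 = 9.95×10^5 s.
Fraction reached: 1 − e^(−t/τ) = 0.21 ⇒ t = −τ ln(1 − 0.21) = τ × 0.236.
t = 2.34×10^5 s = 65.1 hours.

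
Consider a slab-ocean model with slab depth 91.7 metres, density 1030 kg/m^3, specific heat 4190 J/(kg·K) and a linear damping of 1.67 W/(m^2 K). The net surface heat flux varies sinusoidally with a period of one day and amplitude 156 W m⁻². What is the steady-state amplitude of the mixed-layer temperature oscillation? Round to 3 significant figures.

Areal heat capacity C = ρ c_p D = 1030 × 4190 × 91.7 = 3.96×10^8 J/(m²·K).
Angular frequency ω = 2π / T = 2π / 86400 s = 7.27×10^-5 s⁻¹.
√((Cω)² + λ²) = √((28800)² + 1.67²) = 28800 W/(m²·K).
Amplitude A = F₀ / √((Cω)²+λ²) = 156 / 28800 = 0.00542 K.

0.00542 K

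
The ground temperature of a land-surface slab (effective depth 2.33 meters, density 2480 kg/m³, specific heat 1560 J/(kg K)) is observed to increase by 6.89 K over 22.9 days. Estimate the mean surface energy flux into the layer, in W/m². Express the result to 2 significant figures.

Areal heat capacity C = ρ c_p D = 2480 × 1560 × 2.33 = 9.01×10^6 J m⁻² K⁻¹.
Required heat per unit area: Q = C ΔT = 9.01×10^6 × 6.89 = 6.21×10^7 J/m².
Flux F = Q / Δt = 6.21×10^7 / 1.98×10^6 s = 31.4 W/m².

31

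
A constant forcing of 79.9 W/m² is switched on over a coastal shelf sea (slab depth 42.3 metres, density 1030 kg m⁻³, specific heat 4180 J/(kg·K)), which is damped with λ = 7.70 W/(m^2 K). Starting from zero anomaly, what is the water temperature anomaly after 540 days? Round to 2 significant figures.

8.9 K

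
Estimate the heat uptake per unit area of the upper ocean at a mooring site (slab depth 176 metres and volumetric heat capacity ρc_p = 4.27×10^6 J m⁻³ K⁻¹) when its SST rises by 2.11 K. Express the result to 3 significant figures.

Areal heat capacity C = ρc_p × D = 4.27×10^6 × 176 = 7.52×10^8 J/(m^2 K).
ΔQ = C ΔT = 7.52×10^8 × 2.11 = 1.59×10^9 J/m².

1.59×10^9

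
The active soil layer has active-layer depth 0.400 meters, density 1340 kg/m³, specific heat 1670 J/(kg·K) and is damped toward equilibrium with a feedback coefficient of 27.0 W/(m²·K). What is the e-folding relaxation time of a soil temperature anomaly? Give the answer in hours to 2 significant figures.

9.2 hours

Areal heat capacity C = ρ c_p D = 1340 × 1670 × 0.400 = 8.95×10^5 J/(m²·K).
Relaxation time τ = C / λ = 8.95×10^5 / 27.0 = 33200 s.
In hours: 33200 s / (3600 s/hour) = 9.21 hours.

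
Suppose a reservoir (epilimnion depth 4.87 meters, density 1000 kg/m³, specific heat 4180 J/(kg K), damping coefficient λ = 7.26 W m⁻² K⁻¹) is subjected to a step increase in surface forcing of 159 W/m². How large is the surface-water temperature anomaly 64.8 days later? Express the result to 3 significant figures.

Areal heat capacity C = ρ c_p D = 1000 × 4180 × 4.87 = 2.04×10^7 J/(m^2 K).
τ = C / λ = 2.04×10^7 / 7.26 = 2.80×10^6 s.
Equilibrium anomaly ΔT_eq = F / λ = 159 / 7.26 = 21.9 K.
t = 64.8 days = 5.60×10^6 s, so t/τ = 2.00.
ΔT(t) = ΔT_eq (1 − e^(−t/τ)) = 21.9 × (1 − e^−2.00) = 18.9 K.

18.9 K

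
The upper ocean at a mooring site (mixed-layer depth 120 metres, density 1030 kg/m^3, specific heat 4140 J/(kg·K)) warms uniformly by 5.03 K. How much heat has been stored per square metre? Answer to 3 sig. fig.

2.57×10^9

Areal heat capacity C = ρ c_p D = 1030 × 4140 × 120 = 5.12×10^8 J/(m²·K).
ΔQ = C ΔT = 5.12×10^8 × 5.03 = 2.57×10^9 J/m².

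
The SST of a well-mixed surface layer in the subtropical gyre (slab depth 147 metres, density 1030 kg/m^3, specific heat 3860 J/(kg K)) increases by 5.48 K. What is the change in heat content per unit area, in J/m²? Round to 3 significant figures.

3.20×10^9

Areal heat capacity C = ρ c_p D = 1030 × 3860 × 147 = 5.84×10^8 J/(m²·K).
ΔQ = C ΔT = 5.84×10^8 × 5.48 = 3.20×10^9 J/m².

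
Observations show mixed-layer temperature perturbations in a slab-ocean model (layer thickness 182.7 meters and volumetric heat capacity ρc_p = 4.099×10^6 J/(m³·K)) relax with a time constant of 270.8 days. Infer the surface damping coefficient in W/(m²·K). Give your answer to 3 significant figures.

32.0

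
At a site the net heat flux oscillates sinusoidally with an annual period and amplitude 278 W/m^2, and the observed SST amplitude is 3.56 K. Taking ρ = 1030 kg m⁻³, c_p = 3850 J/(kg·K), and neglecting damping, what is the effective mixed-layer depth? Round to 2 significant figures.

ω = 2π / 3.15×10^7 s = 1.99×10^-7 s⁻¹.
Required C = F₀ / (A ω) = 278 / (3.56 × 1.99×10^-7) = 3.92×10^8 J/(m²·K).
D = C / (ρ c_p) = 3.92×10^8 / (1030 × 3850) = 98.8 m.

99 m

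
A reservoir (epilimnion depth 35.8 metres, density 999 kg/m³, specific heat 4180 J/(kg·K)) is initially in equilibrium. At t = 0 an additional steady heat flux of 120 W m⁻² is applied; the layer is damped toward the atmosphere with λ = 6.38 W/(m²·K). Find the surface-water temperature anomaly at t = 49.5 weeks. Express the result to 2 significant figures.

14 K

Areal heat capacity C = ρ c_p D = 999 × 4180 × 35.8 = 1.49×10^8 J/(m^2 K).
τ = C / λ = 1.49×10^8 / 6.38 = 2.34×10^7 s.
Equilibrium anomaly ΔT_eq = F / λ = 120 / 6.38 = 18.8 K.
t = 49.5 weeks = 2.99×10^7 s, so t/τ = 1.28.
ΔT(t) = ΔT_eq (1 − e^(−t/τ)) = 18.8 × (1 − e^−1.28) = 13.6 K.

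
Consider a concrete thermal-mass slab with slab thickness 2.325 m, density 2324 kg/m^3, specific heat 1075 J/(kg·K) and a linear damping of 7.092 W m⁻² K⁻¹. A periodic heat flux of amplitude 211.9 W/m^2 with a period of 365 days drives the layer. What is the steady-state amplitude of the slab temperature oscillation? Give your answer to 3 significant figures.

29.5 K

Areal heat capacity C = ρ c_p D = 2324 × 1075 × 2.325 = 5.81×10^6 J/(m²·K).
Angular frequency ω = 2π / T = 2π / 3.15×10^7 s = 1.99×10^-7 s⁻¹.
√((Cω)² + λ²) = √((1.16)² + 7.092²) = 7.19 W/(m²·K).
Amplitude A = F₀ / √((Cω)²+λ²) = 211.9 / 7.19 = 29.5 K.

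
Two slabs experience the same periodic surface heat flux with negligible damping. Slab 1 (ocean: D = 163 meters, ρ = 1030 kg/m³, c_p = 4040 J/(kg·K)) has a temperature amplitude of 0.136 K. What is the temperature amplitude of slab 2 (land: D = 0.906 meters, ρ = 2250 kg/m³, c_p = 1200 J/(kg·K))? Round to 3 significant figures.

37.7 K

C_ocean = 6.78×10^8 J/(m²·K); C_land = 2.45×10^6 J/(m²·K).
A ∝ 1/C ⇒ A_land = A_ocean × C_ocean/C_land = 0.136 × 277 = 37.7 K.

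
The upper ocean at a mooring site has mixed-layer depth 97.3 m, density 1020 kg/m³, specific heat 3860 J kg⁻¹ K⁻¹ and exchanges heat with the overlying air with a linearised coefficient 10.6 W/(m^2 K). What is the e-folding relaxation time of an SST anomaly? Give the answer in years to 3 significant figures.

Areal heat capacity C = ρ c_p D = 1020 × 3860 × 97.3 = 3.83×10^8 J/(m²·K).
Relaxation time τ = C / λ = 3.83×10^8 / 10.6 = 3.61×10^7 s.
In years: 3.61×10^7 s / (3.156×10^7 s/year) = 1.15 years.

1.15 years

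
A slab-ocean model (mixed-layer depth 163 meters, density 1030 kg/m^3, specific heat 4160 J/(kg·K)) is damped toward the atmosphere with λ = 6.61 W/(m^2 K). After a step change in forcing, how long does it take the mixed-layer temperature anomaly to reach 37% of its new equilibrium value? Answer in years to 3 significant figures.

1.55 years

Areal heat capacity C = ρ c_p D = 1030 × 4160 × 163 = 6.98×10^8 J m⁻² K⁻¹.
τ = C / λ = 6.98×10^8 / 6.61 = 1.06×10^8 s.
Fraction reached: 1 − e^(−t/τ) = 0.37 ⇒ t = −τ ln(1 − 0.37) = τ × 0.462.
t = 4.88×10^7 s = 1.55 years.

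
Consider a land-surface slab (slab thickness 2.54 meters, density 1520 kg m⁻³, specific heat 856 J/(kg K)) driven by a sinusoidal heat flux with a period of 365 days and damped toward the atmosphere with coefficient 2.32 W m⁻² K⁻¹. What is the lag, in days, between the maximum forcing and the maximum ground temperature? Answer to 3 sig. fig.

16.1 days

Areal heat capacity C = ρ c_p D = 1520 × 856 × 2.54 = 3.30×10^6 J m⁻² K⁻¹.
ω = 2π / 3.15×10^7 s = 1.99×10^-7 s⁻¹.
Phase lag φ = arctan(Cω/λ) = arctan(0.658/2.32) = 0.277 rad.
Time lag = φ / ω = 0.277 / 1.99×10^-7 = 1.39×10^6 s = 16.1 days.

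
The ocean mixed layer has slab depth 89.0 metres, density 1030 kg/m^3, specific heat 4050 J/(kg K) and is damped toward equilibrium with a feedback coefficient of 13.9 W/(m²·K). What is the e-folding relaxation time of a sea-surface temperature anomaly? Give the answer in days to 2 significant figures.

310 days

Areal heat capacity C = ρ c_p D = 1030 × 4050 × 89.0 = 3.71×10^8 J/(m²·K).
Relaxation time τ = C / λ = 3.71×10^8 / 13.9 = 2.67×10^7 s.
In days: 2.67×10^7 s / (86400 s/day) = 309 days.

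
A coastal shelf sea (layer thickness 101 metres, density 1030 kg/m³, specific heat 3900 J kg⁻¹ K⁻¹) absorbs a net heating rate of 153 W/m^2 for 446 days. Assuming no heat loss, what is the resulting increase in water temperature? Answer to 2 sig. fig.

15 K

Areal heat capacity C = ρ c_p D = 1030 × 3900 × 101 = 4.06×10^8 J/(m^2 K).
Net heat input Q = F Δt = 153 × (446 days × 86400 s/day) = 5.90×10^9 J/m².
ΔT = Q / C = 5.90×10^9 / 4.06×10^8 = 14.5 K.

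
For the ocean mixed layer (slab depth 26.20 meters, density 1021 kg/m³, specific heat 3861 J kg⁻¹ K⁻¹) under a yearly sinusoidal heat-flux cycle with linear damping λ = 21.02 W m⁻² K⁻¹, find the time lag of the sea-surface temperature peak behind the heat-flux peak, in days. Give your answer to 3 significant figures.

45.0 days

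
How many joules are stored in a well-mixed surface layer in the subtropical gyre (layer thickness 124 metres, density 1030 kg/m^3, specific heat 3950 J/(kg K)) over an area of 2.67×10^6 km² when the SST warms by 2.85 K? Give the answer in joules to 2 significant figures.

3.8×10^21 J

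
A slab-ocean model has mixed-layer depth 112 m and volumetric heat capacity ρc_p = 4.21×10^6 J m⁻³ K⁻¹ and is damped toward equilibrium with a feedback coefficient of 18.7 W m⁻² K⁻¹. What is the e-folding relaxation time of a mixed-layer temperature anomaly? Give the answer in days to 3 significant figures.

Areal heat capacity C = ρc_p × D = 4.21×10^6 × 112 = 4.72×10^8 J m⁻² K⁻¹.
Relaxation time τ = C / λ = 4.72×10^8 / 18.7 = 2.52×10^7 s.
In days: 2.52×10^7 s / (86400 s/day) = 292 days.

292 days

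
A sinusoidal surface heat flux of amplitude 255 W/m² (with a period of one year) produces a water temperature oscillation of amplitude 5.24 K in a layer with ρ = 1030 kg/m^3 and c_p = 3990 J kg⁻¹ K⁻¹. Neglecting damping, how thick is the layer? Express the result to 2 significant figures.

59 m

ω = 2π / 3.15×10^7 s = 1.99×10^-7 s⁻¹.
Required C = F₀ / (A ω) = 255 / (5.24 × 1.99×10^-7) = 2.44×10^8 J/(m²·K).
D = C / (ρ c_p) = 2.44×10^8 / (1030 × 3990) = 59.4 m.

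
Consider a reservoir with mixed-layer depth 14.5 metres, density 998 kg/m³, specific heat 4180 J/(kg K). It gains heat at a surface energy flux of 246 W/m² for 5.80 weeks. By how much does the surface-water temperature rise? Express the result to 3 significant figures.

Areal heat capacity C = ρ c_p D = 998 × 4180 × 14.5 = 6.05×10^7 J/(m^2 K).
Net heat input Q = F Δt = 246 × (5.80 weeks × 6.048×10^5 s/week) = 8.63×10^8 J/m².
ΔT = Q / C = 8.63×10^8 / 6.05×10^7 = 14.3 K.

14.3 K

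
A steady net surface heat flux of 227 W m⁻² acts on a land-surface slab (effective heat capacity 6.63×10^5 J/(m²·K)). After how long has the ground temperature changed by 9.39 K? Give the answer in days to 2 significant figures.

Areal heat capacity C = 6.63×10^5 J/(m²·K) (given).
Time required: Δt = C ΔT / F = 6.63×10^5 × 9.39 / 227 = 27400 s.
In days: 27400 s / (86400 s/day) = 0.317 days.

0.32 days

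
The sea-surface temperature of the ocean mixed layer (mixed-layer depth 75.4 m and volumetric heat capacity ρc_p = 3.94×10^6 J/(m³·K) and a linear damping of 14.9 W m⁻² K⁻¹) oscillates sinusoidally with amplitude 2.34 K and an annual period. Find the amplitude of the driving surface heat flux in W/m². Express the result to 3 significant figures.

Areal heat capacity C = ρc_p × D = 3.94×10^6 × 75.4 = 2.97×10^8 J m⁻² K⁻¹.
ω = 2π / 3.15×10^7 s = 1.99×10^-7 s⁻¹.
√((Cω)² + λ²) = √((59.2)² + 14.9²) = 61.0 W/(m²·K).
F₀ = A × √((Cω)²+λ²) = 2.34 × 61.0 = 143 W/m².

143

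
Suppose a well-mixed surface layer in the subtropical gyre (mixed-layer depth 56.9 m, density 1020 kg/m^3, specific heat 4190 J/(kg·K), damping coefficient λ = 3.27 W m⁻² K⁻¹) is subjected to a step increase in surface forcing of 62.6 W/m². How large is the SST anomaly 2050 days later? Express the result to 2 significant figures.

17 K

Areal heat capacity C = ρ c_p D = 1020 × 4190 × 56.9 = 2.43×10^8 J/(m²·K).
τ = C / λ = 2.43×10^8 / 3.27 = 7.44×10^7 s.
Equilibrium anomaly ΔT_eq = F / λ = 62.6 / 3.27 = 19.1 K.
t = 2050 days = 1.77×10^8 s, so t/τ = 2.38.
ΔT(t) = ΔT_eq (1 − e^(−t/τ)) = 19.1 × (1 − e^−2.38) = 17.4 K.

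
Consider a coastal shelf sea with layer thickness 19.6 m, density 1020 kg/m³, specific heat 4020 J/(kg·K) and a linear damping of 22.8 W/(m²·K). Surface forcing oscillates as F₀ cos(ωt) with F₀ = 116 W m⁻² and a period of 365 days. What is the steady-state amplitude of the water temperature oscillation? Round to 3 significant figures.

Areal heat capacity C = ρ c_p D = 1020 × 4020 × 19.6 = 8.04×10^7 J/(m²·K).
Angular frequency ω = 2π / T = 2π / 3.15×10^7 s = 1.99×10^-7 s⁻¹.
√((Cω)² + λ²) = √((16.0)² + 22.8²) = 27.9 W/(m²·K).
Amplitude A = F₀ / √((Cω)²+λ²) = 116 / 27.9 = 4.16 K.

4.16 K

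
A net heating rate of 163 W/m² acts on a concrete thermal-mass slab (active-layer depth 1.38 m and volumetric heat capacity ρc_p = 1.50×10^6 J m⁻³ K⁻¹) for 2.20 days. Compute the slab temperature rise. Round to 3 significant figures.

15.0 K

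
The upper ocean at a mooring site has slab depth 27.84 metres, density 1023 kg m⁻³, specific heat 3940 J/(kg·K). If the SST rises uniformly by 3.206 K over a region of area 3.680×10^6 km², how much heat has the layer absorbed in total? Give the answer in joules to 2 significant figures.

Areal heat capacity C = ρ c_p D = 1023 × 3940 × 27.84 = 1.12×10^8 J/(m²·K).
Heat per unit area: q = C ΔT = 1.12×10^8 × 3.206 = 3.60×10^8 J/m².
Total heat: Q = q × A = 3.60×10^8 × (3.680×10^6 × 10⁶ m²) = 1.32×10^21 J.

1.3×10^21 J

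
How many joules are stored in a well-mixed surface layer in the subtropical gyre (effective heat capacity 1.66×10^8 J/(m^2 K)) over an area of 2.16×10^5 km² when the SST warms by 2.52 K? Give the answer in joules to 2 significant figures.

Areal heat capacity C = 1.66×10^8 J/(m^2 K) (given).
Heat per unit area: q = C ΔT = 1.66×10^8 × 2.52 = 4.18×10^8 J/m².
Total heat: Q = q × A = 4.18×10^8 × (2.16×10^5 × 10⁶ m²) = 9.04×10^19 J.

9.0×10^19 J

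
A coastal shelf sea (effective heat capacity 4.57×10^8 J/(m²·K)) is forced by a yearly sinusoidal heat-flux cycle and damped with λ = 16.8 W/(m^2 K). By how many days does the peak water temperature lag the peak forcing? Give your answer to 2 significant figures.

81 days

Areal heat capacity C = 4.57×10^8 J/(m²·K) (given).
ω = 2π / 3.15×10^7 s = 1.99×10^-7 s⁻¹.
Phase lag φ = arctan(Cω/λ) = arctan(91.1/16.8) = 1.39 rad.
Time lag = φ / ω = 1.39 / 1.99×10^-7 = 6.97×10^6 s = 80.7 days.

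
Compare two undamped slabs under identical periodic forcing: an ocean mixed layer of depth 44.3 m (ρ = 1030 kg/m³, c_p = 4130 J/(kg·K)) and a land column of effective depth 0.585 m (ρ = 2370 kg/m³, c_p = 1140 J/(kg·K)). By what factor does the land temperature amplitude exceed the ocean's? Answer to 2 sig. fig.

C_ocean = 1030 × 4130 × 44.3 = 1.88×10^8 J/(m²·K).
C_land = 2370 × 1140 × 0.585 = 1.58×10^6 J/(m²·K).
Undamped amplitude ∝ 1/C, so A_land/A_ocean = C_ocean/C_land = 119.

120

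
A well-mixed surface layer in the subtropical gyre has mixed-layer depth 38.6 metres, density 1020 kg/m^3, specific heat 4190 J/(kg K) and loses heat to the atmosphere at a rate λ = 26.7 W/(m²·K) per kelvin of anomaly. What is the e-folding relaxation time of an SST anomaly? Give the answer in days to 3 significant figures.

71.5 days

Areal heat capacity C = ρ c_p D = 1020 × 4190 × 38.6 = 1.65×10^8 J/(m^2 K).
Relaxation time τ = C / λ = 1.65×10^8 / 26.7 = 6.18×10^6 s.
In days: 6.18×10^6 s / (86400 s/day) = 71.5 days.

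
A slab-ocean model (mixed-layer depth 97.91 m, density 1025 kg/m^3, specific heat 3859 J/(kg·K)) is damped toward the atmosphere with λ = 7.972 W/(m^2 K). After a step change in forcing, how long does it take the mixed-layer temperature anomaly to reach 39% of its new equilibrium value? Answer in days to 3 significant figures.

278 days

Areal heat capacity C = ρ c_p D = 1025 × 3859 × 97.91 = 3.87×10^8 J/(m^2 K).
τ = C / λ = 3.87×10^8 / 7.972 = 4.86×10^7 s.
Fraction reached: 1 − e^(−t/τ) = 0.39 ⇒ t = −τ ln(1 − 0.39) = τ × 0.494.
t = 2.40×10^7 s = 278 days.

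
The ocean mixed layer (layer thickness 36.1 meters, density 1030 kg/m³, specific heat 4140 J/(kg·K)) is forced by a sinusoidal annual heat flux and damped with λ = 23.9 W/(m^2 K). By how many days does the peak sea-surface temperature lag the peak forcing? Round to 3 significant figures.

52.8 days

Areal heat capacity C = ρ c_p D = 1030 × 4140 × 36.1 = 1.54×10^8 J m⁻² K⁻¹.
ω = 2π / 3.15×10^7 s = 1.99×10^-7 s⁻¹.
Phase lag φ = arctan(Cω/λ) = arctan(30.7/23.9) = 0.909 rad.
Time lag = φ / ω = 0.909 / 1.99×10^-7 = 4.56×10^6 s = 52.8 days.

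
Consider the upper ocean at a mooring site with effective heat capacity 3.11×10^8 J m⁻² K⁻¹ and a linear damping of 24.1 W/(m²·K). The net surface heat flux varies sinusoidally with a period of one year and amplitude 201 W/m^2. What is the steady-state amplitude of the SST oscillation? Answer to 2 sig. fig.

Areal heat capacity C = 3.11×10^8 J m⁻² K⁻¹ (given).
Angular frequency ω = 2π / T = 2π / 3.15×10^7 s = 1.99×10^-7 s⁻¹.
√((Cω)² + λ²) = √((62.0)² + 24.1²) = 66.5 W/(m²·K).
Amplitude A = F₀ / √((Cω)²+λ²) = 201 / 66.5 = 3.02 K.

3.0 K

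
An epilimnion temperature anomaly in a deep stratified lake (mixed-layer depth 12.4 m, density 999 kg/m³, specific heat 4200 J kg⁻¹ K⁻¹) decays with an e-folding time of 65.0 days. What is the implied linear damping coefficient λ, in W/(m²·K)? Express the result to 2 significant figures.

9.3

Areal heat capacity C = ρ c_p D = 999 × 4200 × 12.4 = 5.20×10^7 J/(m^2 K).
τ = 65.0 days = 5.62×10^6 s.
λ = C / τ = 5.20×10^7 / 5.62×10^6 = 9.26 W/(m²·K).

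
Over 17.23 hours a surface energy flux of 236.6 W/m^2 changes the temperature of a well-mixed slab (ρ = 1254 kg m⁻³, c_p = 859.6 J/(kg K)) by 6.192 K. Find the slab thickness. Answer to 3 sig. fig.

Heat input Q = F Δt = 236.6 × 62000 s = 1.47×10^7 J/m².
Required areal heat capacity C = Q / ΔT = 2.37×10^6 J/(m²·K).
Depth D = C / (ρ c_p) = 2.37×10^6 / (1254 × 859.6) = 2.20 m.

2.20 m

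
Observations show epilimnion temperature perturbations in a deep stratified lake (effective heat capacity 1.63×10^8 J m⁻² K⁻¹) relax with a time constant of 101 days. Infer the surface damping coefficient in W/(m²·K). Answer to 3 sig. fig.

Areal heat capacity C = 1.63×10^8 J m⁻² K⁻¹ (given).
τ = 101 days = 8.73×10^6 s.
λ = C / τ = 1.63×10^8 / 8.73×10^6 = 18.7 W/(m²·K).

18.7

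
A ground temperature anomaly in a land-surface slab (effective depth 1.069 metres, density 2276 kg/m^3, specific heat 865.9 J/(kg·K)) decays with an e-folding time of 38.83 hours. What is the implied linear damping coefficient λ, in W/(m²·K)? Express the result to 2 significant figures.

15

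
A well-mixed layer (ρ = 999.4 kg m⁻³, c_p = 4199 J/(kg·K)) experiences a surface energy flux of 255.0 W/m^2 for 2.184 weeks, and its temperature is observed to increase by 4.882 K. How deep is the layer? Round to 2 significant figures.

16 m

Heat input Q = F Δt = 255.0 × 1.32×10^6 s = 3.37×10^8 J/m².
Required areal heat capacity C = Q / ΔT = 6.90×10^7 J/(m²·K).
Depth D = C / (ρ c_p) = 6.90×10^7 / (999.4 × 4199) = 16.4 m.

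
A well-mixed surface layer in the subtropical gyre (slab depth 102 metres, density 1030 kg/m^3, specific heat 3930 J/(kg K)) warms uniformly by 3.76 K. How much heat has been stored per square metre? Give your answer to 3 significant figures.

1.55×10^9

Areal heat capacity C = ρ c_p D = 1030 × 3930 × 102 = 4.13×10^8 J m⁻² K⁻¹.
ΔQ = C ΔT = 4.13×10^8 × 3.76 = 1.55×10^9 J/m².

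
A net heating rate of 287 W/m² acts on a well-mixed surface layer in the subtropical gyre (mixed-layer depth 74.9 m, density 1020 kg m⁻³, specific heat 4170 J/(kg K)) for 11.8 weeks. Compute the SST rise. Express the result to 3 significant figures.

Areal heat capacity C = ρ c_p D = 1020 × 4170 × 74.9 = 3.19×10^8 J/(m^2 K).
Net heat input Q = F Δt = 287 × (11.8 weeks × 6.048×10^5 s/week) = 2.05×10^9 J/m².
ΔT = Q / C = 2.05×10^9 / 3.19×10^8 = 6.43 K.

6.43 K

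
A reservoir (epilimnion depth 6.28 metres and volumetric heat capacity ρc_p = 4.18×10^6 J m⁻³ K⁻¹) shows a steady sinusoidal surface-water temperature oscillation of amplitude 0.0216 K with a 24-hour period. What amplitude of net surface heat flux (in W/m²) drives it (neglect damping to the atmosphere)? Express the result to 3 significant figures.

41.2

Areal heat capacity C = ρc_p × D = 4.18×10^6 × 6.28 = 2.63×10^7 J/(m²·K).
ω = 2π / 86400 s = 7.27×10^-5 s⁻¹.
Cω = 2.63×10^7 × 7.27×10^-5 = 1910 W/(m²·K).
F₀ = A × Cω = 0.0216 × 1910 = 41.2 W/m².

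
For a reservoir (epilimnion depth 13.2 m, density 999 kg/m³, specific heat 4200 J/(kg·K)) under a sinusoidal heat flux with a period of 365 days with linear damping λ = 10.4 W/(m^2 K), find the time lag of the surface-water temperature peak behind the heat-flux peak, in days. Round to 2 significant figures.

47 days

Areal heat capacity C = ρ c_p D = 999 × 4200 × 13.2 = 5.54×10^7 J/(m^2 K).
ω = 2π / 3.15×10^7 s = 1.99×10^-7 s⁻¹.
Phase lag φ = arctan(Cω/λ) = arctan(11.0/10.4) = 0.815 rad.
Time lag = φ / ω = 0.815 / 1.99×10^-7 = 4.09×10^6 s = 47.3 days.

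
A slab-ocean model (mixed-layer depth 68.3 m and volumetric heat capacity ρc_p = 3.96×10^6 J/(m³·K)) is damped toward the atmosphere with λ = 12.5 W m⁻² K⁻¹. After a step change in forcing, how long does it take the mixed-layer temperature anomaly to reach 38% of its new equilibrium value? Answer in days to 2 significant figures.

120 days

Areal heat capacity C = ρc_p × D = 3.96×10^6 × 68.3 = 2.70×10^8 J m⁻² K⁻¹.
τ = C / λ = 2.70×10^8 / 12.5 = 2.16×10^7 s.
Fraction reached: 1 − e^(−t/τ) = 0.38 ⇒ t = −τ ln(1 − 0.38) = τ × 0.478.
t = 1.03×10^7 s = 120 days.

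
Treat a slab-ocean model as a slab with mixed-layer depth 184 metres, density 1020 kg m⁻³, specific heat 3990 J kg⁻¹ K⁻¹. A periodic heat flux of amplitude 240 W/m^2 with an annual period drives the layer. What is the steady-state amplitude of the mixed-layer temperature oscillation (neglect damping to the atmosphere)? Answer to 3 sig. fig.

Areal heat capacity C = ρ c_p D = 1020 × 3990 × 184 = 7.49×10^8 J/(m^2 K).
Angular frequency ω = 2π / T = 2π / 3.15×10^7 s = 1.99×10^-7 s⁻¹.
Cω = 7.49×10^8 × 1.99×10^-7 = 149 W/(m²·K).
Amplitude A = F₀ / (Cω) = 240 / 149 = 1.61 K.

1.61 K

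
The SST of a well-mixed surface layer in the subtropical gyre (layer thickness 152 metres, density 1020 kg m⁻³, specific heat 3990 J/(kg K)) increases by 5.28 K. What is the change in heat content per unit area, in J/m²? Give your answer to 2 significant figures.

3.3×10^9

Areal heat capacity C = ρ c_p D = 1020 × 3990 × 152 = 6.19×10^8 J m⁻² K⁻¹.
ΔQ = C ΔT = 6.19×10^8 × 5.28 = 3.27×10^9 J/m².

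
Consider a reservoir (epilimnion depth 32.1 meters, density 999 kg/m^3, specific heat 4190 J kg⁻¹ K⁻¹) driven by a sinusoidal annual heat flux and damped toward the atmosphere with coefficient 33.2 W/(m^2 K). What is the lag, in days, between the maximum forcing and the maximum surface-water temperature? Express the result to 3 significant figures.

Areal heat capacity C = ρ c_p D = 999 × 4190 × 32.1 = 1.34×10^8 J/(m²·K).
ω = 2π / 3.15×10^7 s = 1.99×10^-7 s⁻¹.
Phase lag φ = arctan(Cω/λ) = arctan(26.8/33.2) = 0.679 rad.
Time lag = φ / ω = 0.679 / 1.99×10^-7 = 3.41×10^6 s = 39.4 days.

39.4 days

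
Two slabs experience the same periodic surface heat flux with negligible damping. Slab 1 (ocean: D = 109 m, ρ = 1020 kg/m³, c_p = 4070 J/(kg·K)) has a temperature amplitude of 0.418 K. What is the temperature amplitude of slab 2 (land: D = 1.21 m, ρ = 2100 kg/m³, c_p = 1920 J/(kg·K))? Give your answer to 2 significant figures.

39 K

C_ocean = 4.53×10^8 J/(m²·K); C_land = 4.88×10^6 J/(m²·K).
A ∝ 1/C ⇒ A_land = A_ocean × C_ocean/C_land = 0.418 × 92.8 = 38.8 K.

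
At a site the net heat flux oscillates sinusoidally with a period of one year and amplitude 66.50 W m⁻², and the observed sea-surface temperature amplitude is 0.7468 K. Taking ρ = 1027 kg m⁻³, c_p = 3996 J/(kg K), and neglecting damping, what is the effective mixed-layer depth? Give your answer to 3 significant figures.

109 m

ω = 2π / 3.15×10^7 s = 1.99×10^-7 s⁻¹.
Required C = F₀ / (A ω) = 66.50 / (0.7468 × 1.99×10^-7) = 4.47×10^8 J/(m²·K).
D = C / (ρ c_p) = 4.47×10^8 / (1027 × 3996) = 109 m.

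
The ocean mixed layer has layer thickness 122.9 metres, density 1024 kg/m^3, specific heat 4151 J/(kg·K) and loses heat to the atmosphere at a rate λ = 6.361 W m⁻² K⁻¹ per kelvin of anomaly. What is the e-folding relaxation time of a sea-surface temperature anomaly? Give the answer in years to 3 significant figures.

2.60 years

Areal heat capacity C = ρ c_p D = 1024 × 4151 × 122.9 = 5.22×10^8 J/(m^2 K).
Relaxation time τ = C / λ = 5.22×10^8 / 6.361 = 8.21×10^7 s.
In years: 8.21×10^7 s / (3.156×10^7 s/year) = 2.60 years.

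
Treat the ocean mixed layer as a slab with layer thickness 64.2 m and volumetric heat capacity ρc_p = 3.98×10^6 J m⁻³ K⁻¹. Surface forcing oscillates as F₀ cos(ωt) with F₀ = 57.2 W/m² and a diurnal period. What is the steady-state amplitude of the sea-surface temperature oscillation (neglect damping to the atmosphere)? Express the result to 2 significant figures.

Areal heat capacity C = ρc_p × D = 3.98×10^6 × 64.2 = 2.56×10^8 J/(m^2 K).
Angular frequency ω = 2π / T = 2π / 86400 s = 7.27×10^-5 s⁻¹.
Cω = 2.56×10^8 × 7.27×10^-5 = 18600 W/(m²·K).
Amplitude A = F₀ / (Cω) = 57.2 / 18600 = 0.00308 K.

0.0031 K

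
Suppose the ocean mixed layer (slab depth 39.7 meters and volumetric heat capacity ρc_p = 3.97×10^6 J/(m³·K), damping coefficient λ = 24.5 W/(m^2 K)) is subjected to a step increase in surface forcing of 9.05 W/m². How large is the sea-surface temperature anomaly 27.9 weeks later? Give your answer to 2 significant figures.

Areal heat capacity C = ρc_p × D = 3.97×10^6 × 39.7 = 1.58×10^8 J/(m^2 K).
τ = C / λ = 1.58×10^8 / 24.5 = 6.43×10^6 s.
Equilibrium anomaly ΔT_eq = F / λ = 9.05 / 24.5 = 0.369 K.
t = 27.9 weeks = 1.69×10^7 s, so t/τ = 2.62.
ΔT(t) = ΔT_eq (1 − e^(−t/τ)) = 0.369 × (1 − e^−2.62) = 0.343 K.

0.34 K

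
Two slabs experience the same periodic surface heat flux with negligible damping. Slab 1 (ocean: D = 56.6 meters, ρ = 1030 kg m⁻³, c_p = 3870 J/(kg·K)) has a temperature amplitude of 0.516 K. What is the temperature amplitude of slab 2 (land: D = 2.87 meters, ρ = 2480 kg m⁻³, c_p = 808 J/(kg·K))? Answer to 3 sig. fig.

20.2 K

C_ocean = 2.26×10^8 J/(m²·K); C_land = 5.75×10^6 J/(m²·K).
A ∝ 1/C ⇒ A_land = A_ocean × C_ocean/C_land = 0.516 × 39.2 = 20.2 K.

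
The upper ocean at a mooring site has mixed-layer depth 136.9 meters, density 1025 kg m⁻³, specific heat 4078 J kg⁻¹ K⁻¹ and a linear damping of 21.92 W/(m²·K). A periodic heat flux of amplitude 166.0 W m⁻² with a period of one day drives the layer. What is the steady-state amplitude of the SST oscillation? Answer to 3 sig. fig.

0.00399 K

Areal heat capacity C = ρ c_p D = 1025 × 4078 × 136.9 = 5.72×10^8 J/(m²·K).
Angular frequency ω = 2π / T = 2π / 86400 s = 7.27×10^-5 s⁻¹.
√((Cω)² + λ²) = √((41600)² + 21.92²) = 41600 W/(m²·K).
Amplitude A = F₀ / √((Cω)²+λ²) = 166.0 / 41600 = 0.00399 K.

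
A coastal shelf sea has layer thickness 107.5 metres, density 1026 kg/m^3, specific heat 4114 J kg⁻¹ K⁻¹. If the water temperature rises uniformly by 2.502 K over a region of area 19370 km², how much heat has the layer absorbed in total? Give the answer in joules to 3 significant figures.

Areal heat capacity C = ρ c_p D = 1026 × 4114 × 107.5 = 4.54×10^8 J/(m²·K).
Heat per unit area: q = C ΔT = 4.54×10^8 × 2.502 = 1.14×10^9 J/m².
Total heat: Q = q × A = 1.14×10^9 × (19370 × 10⁶ m²) = 2.20×10^19 J.

2.20×10^19 J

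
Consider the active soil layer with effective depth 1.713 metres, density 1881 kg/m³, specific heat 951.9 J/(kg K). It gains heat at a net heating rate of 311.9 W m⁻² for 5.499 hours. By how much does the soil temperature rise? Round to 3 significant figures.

Areal heat capacity C = ρ c_p D = 1881 × 951.9 × 1.713 = 3.07×10^6 J/(m^2 K).
Net heat input Q = F Δt = 311.9 × (5.499 hours × 3600 s/hour) = 6.17×10^6 J/m².
ΔT = Q / C = 6.17×10^6 / 3.07×10^6 = 2.01 K.

2.01 K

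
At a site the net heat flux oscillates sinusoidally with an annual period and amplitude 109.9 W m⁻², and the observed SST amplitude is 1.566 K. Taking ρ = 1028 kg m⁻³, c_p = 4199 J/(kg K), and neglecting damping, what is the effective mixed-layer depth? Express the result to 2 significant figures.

82 m

ω = 2π / 3.15×10^7 s = 1.99×10^-7 s⁻¹.
Required C = F₀ / (A ω) = 109.9 / (1.566 × 1.99×10^-7) = 3.52×10^8 J/(m²·K).
D = C / (ρ c_p) = 3.52×10^8 / (1028 × 4199) = 81.6 m.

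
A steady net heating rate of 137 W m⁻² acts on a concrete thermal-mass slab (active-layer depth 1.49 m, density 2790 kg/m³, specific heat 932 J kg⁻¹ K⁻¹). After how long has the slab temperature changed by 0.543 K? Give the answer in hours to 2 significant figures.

Areal heat capacity C = ρ c_p D = 2790 × 932 × 1.49 = 3.87×10^6 J m⁻² K⁻¹.
Time required: Δt = C ΔT / F = 3.87×10^6 × 0.543 / 137 = 15400 s.
In hours: 15400 s / (3600 s/hour) = 4.27 hours.

4.3 hours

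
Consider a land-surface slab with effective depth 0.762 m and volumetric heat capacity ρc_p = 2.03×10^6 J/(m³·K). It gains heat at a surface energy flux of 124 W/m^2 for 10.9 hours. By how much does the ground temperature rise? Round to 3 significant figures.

3.15 K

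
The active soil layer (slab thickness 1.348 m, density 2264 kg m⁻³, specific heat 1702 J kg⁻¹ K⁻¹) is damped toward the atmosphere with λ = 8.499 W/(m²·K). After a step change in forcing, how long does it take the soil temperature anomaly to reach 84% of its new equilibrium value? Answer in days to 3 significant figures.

13.0 days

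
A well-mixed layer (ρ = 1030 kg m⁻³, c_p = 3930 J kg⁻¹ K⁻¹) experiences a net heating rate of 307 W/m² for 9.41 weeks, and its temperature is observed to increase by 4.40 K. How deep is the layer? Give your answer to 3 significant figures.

Heat input Q = F Δt = 307 × 5.69×10^6 s = 1.75×10^9 J/m².
Required areal heat capacity C = Q / ΔT = 3.97×10^8 J/(m²·K).
Depth D = C / (ρ c_p) = 3.97×10^8 / (1030 × 3930) = 98.1 m.

98.1 m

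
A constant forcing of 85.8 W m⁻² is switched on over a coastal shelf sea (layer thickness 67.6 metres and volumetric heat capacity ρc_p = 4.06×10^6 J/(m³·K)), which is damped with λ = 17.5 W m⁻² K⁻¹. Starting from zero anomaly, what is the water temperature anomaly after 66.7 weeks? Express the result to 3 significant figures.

4.53 K

Areal heat capacity C = ρc_p × D = 4.06×10^6 × 67.6 = 2.74×10^8 J/(m^2 K).
τ = C / λ = 2.74×10^8 / 17.5 = 1.57×10^7 s.
Equilibrium anomaly ΔT_eq = F / λ = 85.8 / 17.5 = 4.90 K.
t = 66.7 weeks = 4.03×10^7 s, so t/τ = 2.57.
ΔT(t) = ΔT_eq (1 − e^(−t/τ)) = 4.90 × (1 − e^−2.57) = 4.53 K.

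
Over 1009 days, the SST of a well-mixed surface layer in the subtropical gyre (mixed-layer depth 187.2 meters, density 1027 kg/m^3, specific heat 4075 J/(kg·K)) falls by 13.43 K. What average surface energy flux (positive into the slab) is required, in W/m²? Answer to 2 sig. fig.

-120

Areal heat capacity C = ρ c_p D = 1027 × 4075 × 187.2 = 7.83×10^8 J/(m²·K).
Required heat per unit area: Q = C ΔT = 7.83×10^8 × -13.43 = -1.05×10^10 J/m².
Flux F = Q / Δt = -1.05×10^10 / 8.72×10^7 s = -121 W/m².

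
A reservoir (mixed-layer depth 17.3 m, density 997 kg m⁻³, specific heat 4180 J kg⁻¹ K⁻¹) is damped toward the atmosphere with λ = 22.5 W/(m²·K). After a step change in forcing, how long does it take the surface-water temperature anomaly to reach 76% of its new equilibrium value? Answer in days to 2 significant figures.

53 days

Areal heat capacity C = ρ c_p D = 997 × 4180 × 17.3 = 7.21×10^7 J m⁻² K⁻¹.
τ = C / λ = 7.21×10^7 / 22.5 = 3.20×10^6 s.
Fraction reached: 1 − e^(−t/τ) = 0.76 ⇒ t = −τ ln(1 − 0.76) = τ × 1.43.
t = 4.57×10^6 s = 52.9 days.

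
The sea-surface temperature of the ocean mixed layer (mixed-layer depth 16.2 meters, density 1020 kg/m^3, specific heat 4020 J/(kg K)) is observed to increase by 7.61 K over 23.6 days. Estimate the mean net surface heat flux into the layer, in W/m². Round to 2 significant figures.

250

Areal heat capacity C = ρ c_p D = 1020 × 4020 × 16.2 = 6.64×10^7 J m⁻² K⁻¹.
Required heat per unit area: Q = C ΔT = 6.64×10^7 × 7.61 = 5.06×10^8 J/m².
Flux F = Q / Δt = 5.06×10^8 / 2.04×10^6 s = 248 W/m².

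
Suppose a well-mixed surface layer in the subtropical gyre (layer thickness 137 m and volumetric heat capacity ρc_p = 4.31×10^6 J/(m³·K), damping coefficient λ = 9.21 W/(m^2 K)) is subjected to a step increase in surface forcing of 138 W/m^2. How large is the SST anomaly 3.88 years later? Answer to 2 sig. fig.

13 K

Areal heat capacity C = ρc_p × D = 4.31×10^6 × 137 = 5.90×10^8 J m⁻² K⁻¹.
τ = C / λ = 5.90×10^8 / 9.21 = 6.41×10^7 s.
Equilibrium anomaly ΔT_eq = F / λ = 138 / 9.21 = 15.0 K.
t = 3.88 years = 1.22×10^8 s, so t/τ = 1.91.
ΔT(t) = ΔT_eq (1 − e^(−t/τ)) = 15.0 × (1 − e^−1.91) = 12.8 K.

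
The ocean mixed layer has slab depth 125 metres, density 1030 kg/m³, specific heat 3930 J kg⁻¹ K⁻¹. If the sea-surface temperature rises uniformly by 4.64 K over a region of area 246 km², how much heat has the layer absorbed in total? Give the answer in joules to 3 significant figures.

5.78×10^17 J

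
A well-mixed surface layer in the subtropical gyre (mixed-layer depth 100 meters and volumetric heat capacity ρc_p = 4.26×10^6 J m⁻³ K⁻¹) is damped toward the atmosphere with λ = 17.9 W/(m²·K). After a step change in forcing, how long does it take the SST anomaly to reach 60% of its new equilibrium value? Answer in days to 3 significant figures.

252 days

Areal heat capacity C = ρc_p × D = 4.26×10^6 × 100 = 4.26×10^8 J/(m²·K).
τ = C / λ = 4.26×10^8 / 17.9 = 2.38×10^7 s.
Fraction reached: 1 − e^(−t/τ) = 0.60 ⇒ t = −τ ln(1 − 0.60) = τ × 0.916.
t = 2.18×10^7 s = 252 days.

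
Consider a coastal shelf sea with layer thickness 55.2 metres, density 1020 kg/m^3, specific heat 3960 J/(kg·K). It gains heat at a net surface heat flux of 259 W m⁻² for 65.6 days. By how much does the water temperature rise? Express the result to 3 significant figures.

6.58 K

Areal heat capacity C = ρ c_p D = 1020 × 3960 × 55.2 = 2.23×10^8 J/(m²·K).
Net heat input Q = F Δt = 259 × (65.6 days × 86400 s/day) = 1.47×10^9 J/m².
ΔT = Q / C = 1.47×10^9 / 2.23×10^8 = 6.58 K.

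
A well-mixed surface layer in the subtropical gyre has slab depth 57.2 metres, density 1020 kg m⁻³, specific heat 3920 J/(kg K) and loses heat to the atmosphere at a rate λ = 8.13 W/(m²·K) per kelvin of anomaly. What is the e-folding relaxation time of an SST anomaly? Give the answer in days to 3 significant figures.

Areal heat capacity C = ρ c_p D = 1020 × 3920 × 57.2 = 2.29×10^8 J m⁻² K⁻¹.
Relaxation time τ = C / λ = 2.29×10^8 / 8.13 = 2.81×10^7 s.
In days: 2.81×10^7 s / (86400 s/day) = 326 days.

326 days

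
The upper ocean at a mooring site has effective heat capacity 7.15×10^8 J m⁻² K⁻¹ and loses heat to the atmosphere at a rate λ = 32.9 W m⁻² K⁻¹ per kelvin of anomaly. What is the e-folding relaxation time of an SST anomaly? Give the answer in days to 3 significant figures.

Areal heat capacity C = 7.15×10^8 J m⁻² K⁻¹ (given).
Relaxation time τ = C / λ = 7.15×10^8 / 32.9 = 2.17×10^7 s.
In days: 2.17×10^7 s / (86400 s/day) = 252 days.

252 days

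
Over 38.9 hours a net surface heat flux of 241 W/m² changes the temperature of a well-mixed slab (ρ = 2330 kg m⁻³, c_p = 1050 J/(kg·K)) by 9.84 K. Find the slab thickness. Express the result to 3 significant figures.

1.40 m

Heat input Q = F Δt = 241 × 1.40×10^5 s = 3.37×10^7 J/m².
Required areal heat capacity C = Q / ΔT = 3.43×10^6 J/(m²·K).
Depth D = C / (ρ c_p) = 3.43×10^6 / (2330 × 1050) = 1.40 m.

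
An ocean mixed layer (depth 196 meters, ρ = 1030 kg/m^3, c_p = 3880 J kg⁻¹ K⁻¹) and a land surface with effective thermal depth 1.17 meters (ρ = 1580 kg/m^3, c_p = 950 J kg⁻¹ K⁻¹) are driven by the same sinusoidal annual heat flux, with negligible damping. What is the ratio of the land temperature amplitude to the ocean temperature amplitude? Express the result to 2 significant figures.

450

C_ocean = 1030 × 3880 × 196 = 7.83×10^8 J/(m²·K).
C_land = 1580 × 950 × 1.17 = 1.76×10^6 J/(m²·K).
Undamped amplitude ∝ 1/C, so A_land/A_ocean = C_ocean/C_land = 446.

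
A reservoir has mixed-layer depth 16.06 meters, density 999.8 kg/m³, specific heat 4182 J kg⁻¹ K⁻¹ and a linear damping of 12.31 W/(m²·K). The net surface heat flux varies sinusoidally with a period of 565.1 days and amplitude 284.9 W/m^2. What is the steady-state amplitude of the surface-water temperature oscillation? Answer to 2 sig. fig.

19 K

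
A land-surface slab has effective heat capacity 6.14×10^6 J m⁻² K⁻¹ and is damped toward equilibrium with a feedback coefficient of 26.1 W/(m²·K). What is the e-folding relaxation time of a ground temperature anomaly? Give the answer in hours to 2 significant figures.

Areal heat capacity C = 6.14×10^6 J m⁻² K⁻¹ (given).
Relaxation time τ = C / λ = 6.14×10^6 / 26.1 = 2.35×10^5 s.
In hours: 2.35×10^5 s / (3600 s/hour) = 65.3 hours.

65 hours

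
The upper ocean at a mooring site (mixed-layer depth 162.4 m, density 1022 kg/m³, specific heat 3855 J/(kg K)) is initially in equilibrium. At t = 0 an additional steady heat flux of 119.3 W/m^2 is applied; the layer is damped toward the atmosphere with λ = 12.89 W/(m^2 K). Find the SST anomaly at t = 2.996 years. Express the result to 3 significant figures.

Areal heat capacity C = ρ c_p D = 1022 × 3855 × 162.4 = 6.40×10^8 J/(m^2 K).
τ = C / λ = 6.40×10^8 / 12.89 = 4.96×10^7 s.
Equilibrium anomaly ΔT_eq = F / λ = 119.3 / 12.89 = 9.26 K.
t = 2.996 years = 9.45×10^7 s, so t/τ = 1.90.
ΔT(t) = ΔT_eq (1 − e^(−t/τ)) = 9.26 × (1 − e^−1.90) = 7.88 K.

7.88 K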